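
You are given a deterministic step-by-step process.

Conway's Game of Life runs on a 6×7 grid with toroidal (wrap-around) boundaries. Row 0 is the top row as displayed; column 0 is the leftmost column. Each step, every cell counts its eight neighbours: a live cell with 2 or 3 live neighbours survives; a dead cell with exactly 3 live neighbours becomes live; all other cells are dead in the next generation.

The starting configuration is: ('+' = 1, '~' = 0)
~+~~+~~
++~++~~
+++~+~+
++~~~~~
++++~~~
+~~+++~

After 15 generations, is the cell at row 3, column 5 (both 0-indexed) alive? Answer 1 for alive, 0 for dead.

0

k=0  ~+~~+~~
++~++~~
+++~+~+
++~~~~~
++++~~~
+~~+++~
k=1  ~+~~~~+
~~~~+~+
~~~~+++
~~~~~~~
~~~+~~~
+~~~~++
k=2  ~~~~~~~
~~~~+~+
~~~~+~+
~~~~++~
~~~~~~+
+~~~~++
k=3  +~~~~~~
~~~~~~~
~~~++~+
~~~~+~+
+~~~+~~
+~~~~++
k=4  +~~~~~~
~~~~~~~
~~~++~~
+~~~+~+
+~~~+~~
++~~~+~
k=5  ++~~~~+
~~~~~~~
~~~+++~
+~~~+~+
~~~~+~~
++~~~~~
k=6  ~+~~~~+
+~~~+++
~~~++++
~~~~~~+
~+~~~++
~+~~~~+
k=7  ~+~~~~~
~~~+~~~
~~~+~~~
~~~~~~~
~~~~~++
~++~~~+
k=8  ++~~~~~
~~+~~~~
~~~~~~~
~~~~~~~
+~~~~++
~++~~++
k=9  +~~~~~+
~+~~~~~
~~~~~~~
~~~~~~+
++~~~+~
~~+~~+~
k=10  ++~~~~+
+~~~~~~
~~~~~~~
+~~~~~+
++~~~+~
~~~~~+~
k=11  ++~~~~+
++~~~~+
+~~~~~+
++~~~~+
++~~~+~
~~~~~+~
k=12  ~+~~~+~
~~~~~+~
~~~~~+~
~~~~~+~
~+~~~+~
~~~~~+~
k=13  ~~~~+++
~~~~+++
~~~~+++
~~~~+++
~~~~+++
~~~~+++
k=14  +~~+~~~
+~~+~~~
+~~+~~~
+~~+~~~
+~~+~~~
+~~+~~~
k=15  +++++~+
+++++~+
+++++~+
+++++~+
+++++~+
+++++~+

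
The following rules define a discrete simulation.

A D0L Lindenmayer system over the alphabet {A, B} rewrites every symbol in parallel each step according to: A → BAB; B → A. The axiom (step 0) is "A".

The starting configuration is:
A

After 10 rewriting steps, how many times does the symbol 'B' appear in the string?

682

k=0  A
k=1  BAB
k=2  ABABA
k=3  BABABABABAB
k=4  ABABABABABABABABABABA
k=5  BABABABABABABABABABABABABABABABABABABABABAB
k=6  ABABABABABABABABABABABABABABABABABABABABABABABABABABABABABABABABABABABABABABABABABABA
k=7  BABABABABABABABABABABABABABABABABABABABABABABABABABABABABA…ABABABABABABABABABABABABABABABABABABABABABABABABABABABABAB  (len 171)
k=8  ABABABABABABABABABABABABABABABABABABABABABABABABABABABABAB…BABABABABABABABABABABABABABABABABABABABABABABABABABABABABA  (len 341)
k=9  BABABABABABABABABABABABABABABABABABABABABABABABABABABABABA…ABABABABABABABABABABABABABABABABABABABABABABABABABABABABAB  (len 683)
k=10  ABABABABABABABABABABABABABABABABABABABABABABABABABABABABAB…BABABABABABABABABABABABABABABABABABABABABABABABABABABABABA  (len 1365)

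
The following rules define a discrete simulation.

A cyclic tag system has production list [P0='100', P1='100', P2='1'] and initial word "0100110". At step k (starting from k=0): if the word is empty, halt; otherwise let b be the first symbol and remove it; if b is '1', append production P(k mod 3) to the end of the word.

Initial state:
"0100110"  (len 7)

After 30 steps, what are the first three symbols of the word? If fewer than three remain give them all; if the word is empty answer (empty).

100

gen 0: "0100110"  (len 7)
gen 1: "100110"  (len 6)
gen 2: "00110100"  (len 8)
gen 3: "0110100"  (len 7)
gen 4: "110100"  (len 6)
gen 5: "10100100"  (len 8)
gen 6: "01001001"  (len 8)
gen 7: "1001001"  (len 7)
gen 8: "001001100"  (len 9)
gen 9: "01001100"  (len 8)
gen 10: "1001100"  (len 7)
gen 11: "001100100"  (len 9)
gen 12: "01100100"  (len 8)
gen 13: "1100100"  (len 7)
gen 14: "100100100"  (len 9)
gen 15: "001001001"  (len 9)
gen 16: "01001001"  (len 8)
gen 17: "1001001"  (len 7)
gen 18: "0010011"  (len 7)
gen 19: "010011"  (len 6)
gen 20: "10011"  (len 5)
gen 21: "00111"  (len 5)
gen 22: "0111"  (len 4)
gen 23: "111"  (len 3)
gen 24: "111"  (len 3)
gen 25: "11100"  (len 5)
gen 26: "1100100"  (len 7)
gen 27: "1001001"  (len 7)
gen 28: "001001100"  (len 9)
gen 29: "01001100"  (len 8)
gen 30: "1001100"  (len 7)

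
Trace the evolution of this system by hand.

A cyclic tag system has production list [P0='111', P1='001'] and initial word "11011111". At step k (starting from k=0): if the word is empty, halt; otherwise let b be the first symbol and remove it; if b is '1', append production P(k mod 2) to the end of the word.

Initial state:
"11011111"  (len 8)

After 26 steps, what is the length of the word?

39

k=0  "11011111"  (len 8)
k=1  "1011111111"  (len 10)
k=2  "011111111001"  (len 12)
k=3  "11111111001"  (len 11)
k=4  "1111111001001"  (len 13)
k=5  "111111001001111"  (len 15)
k=6  "11111001001111001"  (len 17)
k=7  "1111001001111001111"  (len 19)
k=8  "111001001111001111001"  (len 21)
k=9  "11001001111001111001111"  (len 23)
k=10  "1001001111001111001111001"  (len 25)
k=11  "001001111001111001111001111"  (len 27)
k=12  "01001111001111001111001111"  (len 26)
k=13  "1001111001111001111001111"  (len 25)
k=14  "001111001111001111001111001"  (len 27)
k=15  "01111001111001111001111001"  (len 26)
k=16  "1111001111001111001111001"  (len 25)
k=17  "111001111001111001111001111"  (len 27)
k=18  "11001111001111001111001111001"  (len 29)
k=19  "1001111001111001111001111001111"  (len 31)
k=20  "001111001111001111001111001111001"  (len 33)
k=21  "01111001111001111001111001111001"  (len 32)
k=22  "1111001111001111001111001111001"  (len 31)
k=23  "111001111001111001111001111001111"  (len 33)
k=24  "11001111001111001111001111001111001"  (len 35)
k=25  "1001111001111001111001111001111001111"  (len 37)
k=26  "001111001111001111001111001111001111001"  (len 39)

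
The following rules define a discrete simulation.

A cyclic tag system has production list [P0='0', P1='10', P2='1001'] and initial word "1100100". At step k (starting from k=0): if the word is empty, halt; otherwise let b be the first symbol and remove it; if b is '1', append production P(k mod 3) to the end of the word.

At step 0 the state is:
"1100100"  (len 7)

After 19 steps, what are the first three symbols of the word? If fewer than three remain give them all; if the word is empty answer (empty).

010

k=0  "1100100"  (len 7)
k=1  "1001000"  (len 7)
k=2  "00100010"  (len 8)
k=3  "0100010"  (len 7)
k=4  "100010"  (len 6)
k=5  "0001010"  (len 7)
k=6  "001010"  (len 6)
k=7  "01010"  (len 5)
k=8  "1010"  (len 4)
k=9  "0101001"  (len 7)
k=10  "101001"  (len 6)
k=11  "0100110"  (len 7)
k=12  "100110"  (len 6)
k=13  "001100"  (len 6)
k=14  "01100"  (len 5)
k=15  "1100"  (len 4)
k=16  "1000"  (len 4)
k=17  "00010"  (len 5)
k=18  "0010"  (len 4)
k=19  "010"  (len 3)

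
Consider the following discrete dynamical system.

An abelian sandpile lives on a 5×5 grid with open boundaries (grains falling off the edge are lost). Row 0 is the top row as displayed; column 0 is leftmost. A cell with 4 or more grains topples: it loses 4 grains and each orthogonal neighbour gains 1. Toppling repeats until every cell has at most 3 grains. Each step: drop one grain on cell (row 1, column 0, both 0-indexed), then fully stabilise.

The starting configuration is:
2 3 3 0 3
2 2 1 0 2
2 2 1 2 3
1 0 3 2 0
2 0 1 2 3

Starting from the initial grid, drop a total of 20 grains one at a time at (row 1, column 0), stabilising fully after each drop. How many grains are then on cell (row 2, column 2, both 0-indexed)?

k=0  2 3 3 0 3
2 2 1 0 2
2 2 1 2 3
1 0 3 2 0
2 0 1 2 3
k=1  2 3 3 0 3
3 2 1 0 2
2 2 1 2 3
1 0 3 2 0
2 0 1 2 3
k=2  3 3 3 0 3
0 3 1 0 2
3 2 1 2 3
1 0 3 2 0
2 0 1 2 3
k=3  3 3 3 0 3
1 3 1 0 2
3 2 1 2 3
1 0 3 2 0
2 0 1 2 3
k=4  3 3 3 0 3
2 3 1 0 2
3 2 1 2 3
1 0 3 2 0
2 0 1 2 3
k=5  3 3 3 0 3
3 3 1 0 2
3 2 1 2 3
1 0 3 2 0
2 0 1 2 3
k=6  1 2 0 1 3
3 2 3 0 2
1 0 2 2 3
2 1 3 2 0
2 0 1 2 3
k=7  2 2 0 1 3
0 3 3 0 2
2 0 2 2 3
2 1 3 2 0
2 0 1 2 3
k=8  2 2 0 1 3
1 3 3 0 2
2 0 2 2 3
2 1 3 2 0
2 0 1 2 3
k=9  2 2 0 1 3
2 3 3 0 2
2 0 2 2 3
2 1 3 2 0
2 0 1 2 3
k=10  2 2 0 1 3
3 3 3 0 2
2 0 2 2 3
2 1 3 2 0
2 0 1 2 3
k=11  3 3 1 1 3
1 1 0 1 2
3 1 3 2 3
2 1 3 2 0
2 0 1 2 3
k=12  3 3 1 1 3
2 1 0 1 2
3 1 3 2 3
2 1 3 2 0
2 0 1 2 3
k=13  3 3 1 1 3
3 1 0 1 2
3 1 3 2 3
2 1 3 2 0
2 0 1 2 3
k=14  1 0 2 1 3
2 3 0 1 2
0 2 3 2 3
3 1 3 2 0
2 0 1 2 3
k=15  1 0 2 1 3
3 3 0 1 2
0 2 3 2 3
3 1 3 2 0
2 0 1 2 3
k=16  2 1 2 1 3
1 0 1 1 2
1 3 3 2 3
3 1 3 2 0
2 0 1 2 3
k=17  2 1 2 1 3
2 0 1 1 2
1 3 3 2 3
3 1 3 2 0
2 0 1 2 3
k=18  2 1 2 1 3
3 0 1 1 2
1 3 3 2 3
3 1 3 2 0
2 0 1 2 3
k=19  3 1 2 1 3
0 1 1 1 2
2 3 3 2 3
3 1 3 2 0
2 0 1 2 3
k=20  3 1 2 1 3
1 1 1 1 2
2 3 3 2 3
3 1 3 2 0
2 0 1 2 3

3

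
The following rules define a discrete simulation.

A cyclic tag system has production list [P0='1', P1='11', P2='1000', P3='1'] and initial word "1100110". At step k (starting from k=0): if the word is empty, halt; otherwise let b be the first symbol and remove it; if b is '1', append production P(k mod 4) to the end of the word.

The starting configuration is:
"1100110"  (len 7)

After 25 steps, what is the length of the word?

16

k=0  "1100110"  (len 7)
k=1  "1001101"  (len 7)
k=2  "00110111"  (len 8)
k=3  "0110111"  (len 7)
k=4  "110111"  (len 6)
k=5  "101111"  (len 6)
k=6  "0111111"  (len 7)
k=7  "111111"  (len 6)
k=8  "111111"  (len 6)
k=9  "111111"  (len 6)
k=10  "1111111"  (len 7)
k=11  "1111111000"  (len 10)
k=12  "1111110001"  (len 10)
k=13  "1111100011"  (len 10)
k=14  "11110001111"  (len 11)
k=15  "11100011111000"  (len 14)
k=16  "11000111110001"  (len 14)
k=17  "10001111100011"  (len 14)
k=18  "000111110001111"  (len 15)
k=19  "00111110001111"  (len 14)
k=20  "0111110001111"  (len 13)
k=21  "111110001111"  (len 12)
k=22  "1111000111111"  (len 13)
k=23  "1110001111111000"  (len 16)
k=24  "1100011111110001"  (len 16)
k=25  "1000111111100011"  (len 16)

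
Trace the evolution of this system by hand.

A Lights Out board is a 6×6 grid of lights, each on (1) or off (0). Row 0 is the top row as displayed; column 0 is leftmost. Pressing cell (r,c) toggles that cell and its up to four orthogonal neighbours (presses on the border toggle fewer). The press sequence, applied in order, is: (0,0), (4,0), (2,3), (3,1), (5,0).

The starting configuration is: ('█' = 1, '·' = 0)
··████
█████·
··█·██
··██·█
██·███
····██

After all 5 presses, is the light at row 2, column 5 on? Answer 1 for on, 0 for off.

1

[0] ··████
█████·
··█·██
··██·█
██·███
····██
[1] ██████
·████·
··█·██
··██·█
██·███
····██
[2] ██████
·████·
··█·██
█·██·█
···███
█···██
[3] ██████
·██·█·
···█·█
█·█··█
···███
█···██
[4] ██████
·██·█·
·█·█·█
·█···█
·█·███
█···██
[5] ██████
·██·█·
·█·█·█
·█···█
██·███
·█··██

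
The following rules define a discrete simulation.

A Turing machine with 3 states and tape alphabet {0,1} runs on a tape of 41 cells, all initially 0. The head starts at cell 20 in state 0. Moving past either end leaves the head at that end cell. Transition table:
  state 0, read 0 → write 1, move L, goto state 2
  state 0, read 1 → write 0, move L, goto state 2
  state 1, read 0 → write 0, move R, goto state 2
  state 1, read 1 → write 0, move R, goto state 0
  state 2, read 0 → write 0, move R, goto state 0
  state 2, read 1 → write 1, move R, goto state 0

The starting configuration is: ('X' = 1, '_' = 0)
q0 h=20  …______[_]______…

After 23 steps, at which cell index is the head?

19

[0] q0 h=20  …______[_]______…
[1] q2 h=19  …______[_]X_____…
[2] q0 h=20  …______[X]______…
[3] q2 h=19  …______[_]______…
[4] q0 h=20  …______[_]______…
[5] q2 h=19  …______[_]X_____…
[6] q0 h=20  …______[X]______…
[7] q2 h=19  …______[_]______…
[8] q0 h=20  …______[_]______…
[9] q2 h=19  …______[_]X_____…
[10] q0 h=20  …______[X]______…
[11] q2 h=19  …______[_]______…
[12] q0 h=20  …______[_]______…
[13] q2 h=19  …______[_]X_____…
[14] q0 h=20  …______[X]______…
[15] q2 h=19  …______[_]______…
[16] q0 h=20  …______[_]______…
[17] q2 h=19  …______[_]X_____…
[18] q0 h=20  …______[X]______…
[19] q2 h=19  …______[_]______…
[20] q0 h=20  …______[_]______…
[21] q2 h=19  …______[_]X_____…
[22] q0 h=20  …______[X]______…
[23] q2 h=19  …______[_]______…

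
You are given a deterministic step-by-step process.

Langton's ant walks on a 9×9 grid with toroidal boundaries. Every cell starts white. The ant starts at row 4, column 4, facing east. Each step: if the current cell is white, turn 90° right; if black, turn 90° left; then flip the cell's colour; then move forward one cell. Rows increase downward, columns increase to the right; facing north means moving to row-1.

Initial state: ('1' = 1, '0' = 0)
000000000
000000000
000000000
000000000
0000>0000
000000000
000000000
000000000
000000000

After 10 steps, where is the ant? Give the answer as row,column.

3,3

step 0: 000000000
000000000
000000000
000000000
0000>0000
000000000
000000000
000000000
000000000
step 1: 000000000
000000000
000000000
000000000
000010000
0000v0000
000000000
000000000
000000000
step 2: 000000000
000000000
000000000
000000000
000010000
000<10000
000000000
000000000
000000000
step 3: 000000000
000000000
000000000
000000000
000^10000
000110000
000000000
000000000
000000000
step 4: 000000000
000000000
000000000
000000000
0001>0000
000110000
000000000
000000000
000000000
step 5: 000000000
000000000
000000000
0000^0000
000100000
000110000
000000000
000000000
000000000
step 6: 000000000
000000000
000000000
00001>000
000100000
000110000
000000000
000000000
000000000
step 7: 000000000
000000000
000000000
000011000
00010v000
000110000
000000000
000000000
000000000
step 8: 000000000
000000000
000000000
000011000
0001<1000
000110000
000000000
000000000
000000000
step 9: 000000000
000000000
000000000
0000^1000
000111000
000110000
000000000
000000000
000000000
step 10: 000000000
000000000
000000000
000<01000
000111000
000110000
000000000
000000000
000000000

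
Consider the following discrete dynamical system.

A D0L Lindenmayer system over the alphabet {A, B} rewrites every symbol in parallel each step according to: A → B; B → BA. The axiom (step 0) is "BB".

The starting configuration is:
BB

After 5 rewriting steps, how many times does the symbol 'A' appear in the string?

10

t=0: BB
t=1: BABA
t=2: BABBAB
t=3: BABBABABBA
t=4: BABBABABBABBABAB
t=5: BABBABABBABBABABBABABBABBA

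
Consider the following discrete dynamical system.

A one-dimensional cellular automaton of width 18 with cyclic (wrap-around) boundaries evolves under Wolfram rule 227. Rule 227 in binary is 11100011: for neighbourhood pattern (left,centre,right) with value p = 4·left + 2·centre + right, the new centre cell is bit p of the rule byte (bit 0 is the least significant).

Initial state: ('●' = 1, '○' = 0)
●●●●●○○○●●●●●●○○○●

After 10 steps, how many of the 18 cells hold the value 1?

k=0  ●●●●●○○○●●●●●●○○○●
k=1  ●●●●●○●●○●●●●●○●●○
k=2  ○●●●●●○●●○●●●●●○●●
k=3  ●○●●●●●○●●○●●●●●○●
k=4  ●●○●●●●●○●●○●●●●●○
k=5  ○●●○●●●●●○●●○●●●●●
k=6  ●○●●○●●●●●○●●○●●●●
k=7  ●●○●●○●●●●●○●●○●●●
k=8  ●●●○●●○●●●●●○●●○●●
k=9  ●●●●○●●○●●●●●○●●○●
k=10  ●●●●●○●●○●●●●●○●●○

14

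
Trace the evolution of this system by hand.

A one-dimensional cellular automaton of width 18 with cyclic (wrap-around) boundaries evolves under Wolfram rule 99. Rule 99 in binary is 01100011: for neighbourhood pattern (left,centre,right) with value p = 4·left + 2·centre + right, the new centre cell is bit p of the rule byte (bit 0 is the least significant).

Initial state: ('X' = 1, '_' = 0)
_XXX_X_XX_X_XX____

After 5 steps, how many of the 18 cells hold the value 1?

10

k=0  _XXX_X_XX_X_XX____
k=1  X__XX_X_XX_X_X_XXX
k=2  X_X_XX_X_XX_X_X___
k=3  _X_X_XX_X_XX_X__XX
k=4  X_X_X_XX_X_XX__X_X
k=5  XX_X_X_XX_X_X_X_X_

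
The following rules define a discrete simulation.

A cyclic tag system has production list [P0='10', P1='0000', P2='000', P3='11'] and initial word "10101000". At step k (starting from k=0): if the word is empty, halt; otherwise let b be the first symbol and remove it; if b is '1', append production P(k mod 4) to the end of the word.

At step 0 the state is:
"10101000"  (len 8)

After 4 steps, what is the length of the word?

9

step 0: "10101000"  (len 8)
step 1: "010100010"  (len 9)
step 2: "10100010"  (len 8)
step 3: "0100010000"  (len 10)
step 4: "100010000"  (len 9)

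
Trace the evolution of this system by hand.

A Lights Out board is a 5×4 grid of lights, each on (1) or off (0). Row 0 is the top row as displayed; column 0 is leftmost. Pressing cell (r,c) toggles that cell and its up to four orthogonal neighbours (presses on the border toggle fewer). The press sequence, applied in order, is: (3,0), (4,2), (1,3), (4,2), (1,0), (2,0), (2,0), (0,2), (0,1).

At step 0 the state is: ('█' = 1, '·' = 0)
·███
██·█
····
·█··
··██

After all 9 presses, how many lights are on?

[0] ·███
██·█
····
·█··
··██
[1] ·███
██·█
█···
█···
█·██
[2] ·███
██·█
█···
█·█·
██··
[3] ·██·
███·
█··█
█·█·
██··
[4] ·██·
███·
█··█
█···
█·██
[5] ███·
··█·
···█
█···
█·██
[6] ███·
█·█·
██·█
····
█·██
[7] ███·
··█·
···█
█···
█·██
[8] █··█
····
···█
█···
█·██
[9] ·███
·█··
···█
█···
█·██

9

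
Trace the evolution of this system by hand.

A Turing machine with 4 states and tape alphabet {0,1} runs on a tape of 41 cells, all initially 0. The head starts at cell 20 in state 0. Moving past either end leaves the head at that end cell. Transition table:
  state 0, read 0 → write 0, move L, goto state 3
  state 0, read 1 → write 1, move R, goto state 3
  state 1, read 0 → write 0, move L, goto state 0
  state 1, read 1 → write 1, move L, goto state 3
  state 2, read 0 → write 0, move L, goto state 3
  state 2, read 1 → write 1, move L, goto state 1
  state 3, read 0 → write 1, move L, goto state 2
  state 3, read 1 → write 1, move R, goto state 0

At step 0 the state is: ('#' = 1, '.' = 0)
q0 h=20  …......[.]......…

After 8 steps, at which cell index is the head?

k=0  q0 h=20  …......[.]......…
k=1  q3 h=19  …......[.]......…
k=2  q2 h=18  …......[.]#.....…
k=3  q3 h=17  …......[.].#....…
k=4  q2 h=16  …......[.]#.#...…
k=5  q3 h=15  …......[.].#.#..…
k=6  q2 h=14  …......[.]#.#.#.…
k=7  q3 h=13  …......[.].#.#.#…
k=8  q2 h=12  …......[.]#.#.#.…

12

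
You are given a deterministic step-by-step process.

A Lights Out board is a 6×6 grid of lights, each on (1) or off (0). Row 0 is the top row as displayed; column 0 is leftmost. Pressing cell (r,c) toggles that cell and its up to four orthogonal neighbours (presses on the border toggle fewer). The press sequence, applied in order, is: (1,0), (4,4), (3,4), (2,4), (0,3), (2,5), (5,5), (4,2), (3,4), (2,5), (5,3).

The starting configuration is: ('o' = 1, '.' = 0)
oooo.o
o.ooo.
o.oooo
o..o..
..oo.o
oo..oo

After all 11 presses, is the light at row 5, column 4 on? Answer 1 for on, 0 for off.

0

[0] oooo.o
o.ooo.
o.oooo
o..o..
..oo.o
oo..oo
[1] .ooo.o
.oooo.
..oooo
o..o..
..oo.o
oo..oo
[2] .ooo.o
.oooo.
..oooo
o..oo.
..o.o.
oo...o
[3] .ooo.o
.oooo.
..oo.o
o....o
..o...
oo...o
[4] .ooo.o
.ooo..
..o.o.
o...oo
..o...
oo...o
[5] .o..oo
.oo...
..o.o.
o...oo
..o...
oo...o
[6] .o..oo
.oo..o
..o..o
o...o.
..o...
oo...o
[7] .o..oo
.oo..o
..o..o
o...o.
..o..o
oo..o.
[8] .o..oo
.oo..o
..o..o
o.o.o.
.o.o.o
ooo.o.
[9] .o..oo
.oo..o
..o.oo
o.oo.o
.o.ooo
ooo.o.
[10] .o..oo
.oo...
..o...
o.oo..
.o.ooo
ooo.o.
[11] .o..oo
.oo...
..o...
o.oo..
.o..oo
oo.o..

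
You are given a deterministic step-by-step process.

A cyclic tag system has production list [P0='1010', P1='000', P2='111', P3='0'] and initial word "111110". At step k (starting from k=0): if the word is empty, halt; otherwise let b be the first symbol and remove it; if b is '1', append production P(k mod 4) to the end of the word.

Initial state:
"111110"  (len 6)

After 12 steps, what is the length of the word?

16

t=0: "111110"  (len 6)
t=1: "111101010"  (len 9)
t=2: "11101010000"  (len 11)
t=3: "1101010000111"  (len 13)
t=4: "1010100001110"  (len 13)
t=5: "0101000011101010"  (len 16)
t=6: "101000011101010"  (len 15)
t=7: "01000011101010111"  (len 17)
t=8: "1000011101010111"  (len 16)
t=9: "0000111010101111010"  (len 19)
t=10: "000111010101111010"  (len 18)
t=11: "00111010101111010"  (len 17)
t=12: "0111010101111010"  (len 16)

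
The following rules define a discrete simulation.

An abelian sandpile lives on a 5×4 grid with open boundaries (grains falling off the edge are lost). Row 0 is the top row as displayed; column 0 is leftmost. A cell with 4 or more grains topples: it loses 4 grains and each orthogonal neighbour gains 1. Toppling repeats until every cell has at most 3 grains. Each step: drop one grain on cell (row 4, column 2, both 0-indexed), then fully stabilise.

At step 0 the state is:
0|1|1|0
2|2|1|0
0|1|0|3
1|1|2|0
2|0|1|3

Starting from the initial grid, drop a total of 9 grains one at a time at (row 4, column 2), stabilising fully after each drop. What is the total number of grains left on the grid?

0) 0|1|1|0
2|2|1|0
0|1|0|3
1|1|2|0
2|0|1|3
1) 0|1|1|0
2|2|1|0
0|1|0|3
1|1|2|0
2|0|2|3
2) 0|1|1|0
2|2|1|0
0|1|0|3
1|1|2|0
2|0|3|3
3) 0|1|1|0
2|2|1|0
0|1|0|3
1|1|3|1
2|1|1|0
4) 0|1|1|0
2|2|1|0
0|1|0|3
1|1|3|1
2|1|2|0
5) 0|1|1|0
2|2|1|0
0|1|0|3
1|1|3|1
2|1|3|0
6) 0|1|1|0
2|2|1|0
0|1|1|3
1|2|0|2
2|2|1|1
7) 0|1|1|0
2|2|1|0
0|1|1|3
1|2|0|2
2|2|2|1
8) 0|1|1|0
2|2|1|0
0|1|1|3
1|2|0|2
2|2|3|1
9) 0|1|1|0
2|2|1|0
0|1|1|3
1|2|1|2
2|3|0|2

25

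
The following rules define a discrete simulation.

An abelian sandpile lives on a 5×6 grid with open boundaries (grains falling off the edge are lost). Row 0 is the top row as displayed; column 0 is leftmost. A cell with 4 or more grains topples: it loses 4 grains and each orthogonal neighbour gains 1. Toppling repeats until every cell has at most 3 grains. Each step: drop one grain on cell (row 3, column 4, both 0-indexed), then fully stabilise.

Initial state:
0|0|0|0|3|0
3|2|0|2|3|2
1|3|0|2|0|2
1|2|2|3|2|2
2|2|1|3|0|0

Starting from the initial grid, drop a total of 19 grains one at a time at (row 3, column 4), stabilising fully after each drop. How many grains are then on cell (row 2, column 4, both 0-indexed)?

k=0  0|0|0|0|3|0
3|2|0|2|3|2
1|3|0|2|0|2
1|2|2|3|2|2
2|2|1|3|0|0
k=1  0|0|0|0|3|0
3|2|0|2|3|2
1|3|0|2|0|2
1|2|2|3|3|2
2|2|1|3|0|0
k=2  0|0|0|0|3|0
3|2|0|2|3|2
1|3|0|3|1|2
1|2|3|1|1|3
2|2|2|0|2|0
k=3  0|0|0|0|3|0
3|2|0|2|3|2
1|3|0|3|1|2
1|2|3|1|2|3
2|2|2|0|2|0
k=4  0|0|0|0|3|0
3|2|0|2|3|2
1|3|0|3|1|2
1|2|3|1|3|3
2|2|2|0|2|0
k=5  0|0|0|0|3|0
3|2|0|2|3|2
1|3|0|3|2|3
1|2|3|2|1|0
2|2|2|0|3|1
k=6  0|0|0|0|3|0
3|2|0|2|3|2
1|3|0|3|2|3
1|2|3|2|2|0
2|2|2|0|3|1
k=7  0|0|0|0|3|0
3|2|0|2|3|2
1|3|0|3|2|3
1|2|3|2|3|0
2|2|2|0|3|1
k=8  0|0|0|0|3|0
3|2|0|2|3|2
1|3|0|3|3|3
1|2|3|3|1|1
2|2|2|1|0|2
k=9  0|0|0|0|3|0
3|2|0|2|3|2
1|3|0|3|3|3
1|2|3|3|2|1
2|2|2|1|0|2
k=10  0|0|0|0|3|0
3|2|0|2|3|2
1|3|0|3|3|3
1|2|3|3|3|1
2|2|2|1|0|2
k=11  0|0|0|2|0|2
3|2|1|0|3|0
1|3|2|2|3|1
1|3|0|2|2|3
2|2|3|2|1|2
k=12  0|0|0|2|0|2
3|2|1|0|3|0
1|3|2|2|3|1
1|3|0|2|3|3
2|2|3|2|1|2
k=13  0|0|0|2|1|2
3|2|1|1|0|1
1|3|2|3|1|3
1|3|0|3|2|0
2|2|3|2|2|3
k=14  0|0|0|2|1|2
3|2|1|1|0|1
1|3|2|3|1|3
1|3|0|3|3|0
2|2|3|2|2|3
k=15  0|0|0|2|1|2
3|2|1|2|0|1
1|3|3|0|3|3
1|3|1|1|1|1
2|2|3|3|3|3
k=16  0|0|0|2|1|2
3|2|1|2|0|1
1|3|3|0|3|3
1|3|1|1|2|1
2|2|3|3|3|3
k=17  0|0|0|2|1|2
3|2|1|2|0|1
1|3|3|0|3|3
1|3|1|1|3|1
2|2|3|3|3|3
k=18  0|0|0|2|1|2
3|2|1|2|1|2
1|3|3|1|1|1
1|3|2|3|3|0
2|3|0|1|2|1
k=19  0|0|0|2|1|2
3|2|1|2|1|2
1|3|3|2|2|1
1|3|3|0|1|1
2|3|0|2|3|1

2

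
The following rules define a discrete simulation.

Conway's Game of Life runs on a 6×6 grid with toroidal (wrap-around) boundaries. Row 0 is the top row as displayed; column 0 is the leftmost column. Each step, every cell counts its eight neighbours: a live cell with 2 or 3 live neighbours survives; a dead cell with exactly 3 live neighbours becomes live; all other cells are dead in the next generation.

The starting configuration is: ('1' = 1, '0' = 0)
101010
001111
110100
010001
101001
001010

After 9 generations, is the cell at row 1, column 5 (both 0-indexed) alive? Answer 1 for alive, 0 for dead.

0

k=0  101010
001111
110100
010001
101001
001010
k=1  001000
000000
010100
000011
101111
101010
k=2  010100
001000
000010
010000
101000
101010
k=3  010100
001100
000000
010000
101101
101001
k=4  110110
001100
001000
111000
001111
000001
k=5  110111
000010
000000
100011
001111
010000
k=6  111111
100110
000010
100000
011100
010000
k=7  000000
100000
000110
011100
111000
000001
k=8  000000
000000
010110
100010
100100
110000
k=9  000000
000000
000111
111010
100000
110000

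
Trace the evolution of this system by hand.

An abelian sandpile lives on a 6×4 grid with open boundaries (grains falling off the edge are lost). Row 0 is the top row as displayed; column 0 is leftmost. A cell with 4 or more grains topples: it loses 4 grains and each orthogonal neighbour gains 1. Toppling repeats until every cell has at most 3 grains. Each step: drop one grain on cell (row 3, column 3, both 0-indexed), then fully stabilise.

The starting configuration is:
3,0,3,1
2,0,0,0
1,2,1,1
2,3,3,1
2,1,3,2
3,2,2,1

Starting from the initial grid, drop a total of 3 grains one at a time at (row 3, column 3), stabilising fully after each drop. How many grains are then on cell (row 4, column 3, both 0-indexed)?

step 0: 3,0,3,1
2,0,0,0
1,2,1,1
2,3,3,1
2,1,3,2
3,2,2,1
step 1: 3,0,3,1
2,0,0,0
1,2,1,1
2,3,3,2
2,1,3,2
3,2,2,1
step 2: 3,0,3,1
2,0,0,0
1,2,1,1
2,3,3,3
2,1,3,2
3,2,2,1
step 3: 3,0,3,1
2,0,0,0
1,3,2,2
3,0,2,2
2,3,1,0
3,2,3,2

0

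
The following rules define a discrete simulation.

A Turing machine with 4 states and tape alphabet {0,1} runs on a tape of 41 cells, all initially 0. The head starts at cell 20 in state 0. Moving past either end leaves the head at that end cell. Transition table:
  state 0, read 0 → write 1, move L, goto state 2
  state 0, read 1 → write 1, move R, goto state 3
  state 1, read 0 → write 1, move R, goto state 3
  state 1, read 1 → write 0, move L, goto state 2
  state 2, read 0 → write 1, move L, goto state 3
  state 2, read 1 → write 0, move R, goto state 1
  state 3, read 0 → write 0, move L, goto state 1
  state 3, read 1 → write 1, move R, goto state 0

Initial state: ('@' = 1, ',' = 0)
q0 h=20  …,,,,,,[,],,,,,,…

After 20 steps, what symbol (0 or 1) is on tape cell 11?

[0] q0 h=20  …,,,,,,[,],,,,,,…
[1] q2 h=19  …,,,,,,[,]@,,,,,…
[2] q3 h=18  …,,,,,,[,]@@,,,,…
[3] q1 h=17  …,,,,,,[,],@@,,,…
[4] q3 h=18  …,,,,,@[,]@@,,,,…
[5] q1 h=17  …,,,,,,[@],@@,,,…
[6] q2 h=16  …,,,,,,[,],,@@,,…
[7] q3 h=15  …,,,,,,[,]@,,@@,…
[8] q1 h=14  …,,,,,,[,],@,,@@…
[9] q3 h=15  …,,,,,@[,]@,,@@,…
[10] q1 h=14  …,,,,,,[@],@,,@@…
[11] q2 h=13  …,,,,,,[,],,@,,@…
[12] q3 h=12  …,,,,,,[,]@,,@,,…
[13] q1 h=11  …,,,,,,[,],@,,@,…
[14] q3 h=12  …,,,,,@[,]@,,@,,…
[15] q1 h=11  …,,,,,,[@],@,,@,…
[16] q2 h=10  …,,,,,,[,],,@,,@…
[17] q3 h= 9  …,,,,,,[,]@,,@,,…
[18] q1 h= 8  …,,,,,,[,],@,,@,…
[19] q3 h= 9  …,,,,,@[,]@,,@,,…
[20] q1 h= 8  …,,,,,,[@],@,,@,…

0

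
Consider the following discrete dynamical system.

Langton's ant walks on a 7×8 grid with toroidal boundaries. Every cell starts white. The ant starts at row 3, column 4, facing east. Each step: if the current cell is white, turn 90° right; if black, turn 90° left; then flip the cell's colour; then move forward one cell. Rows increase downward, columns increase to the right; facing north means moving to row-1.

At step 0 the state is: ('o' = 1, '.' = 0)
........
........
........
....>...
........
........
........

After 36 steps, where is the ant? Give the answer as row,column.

t=0: ........
........
........
....>...
........
........
........
t=1: ........
........
........
....o...
....v...
........
........
t=2: ........
........
........
....o...
...<o...
........
........
t=3: ........
........
........
...^o...
...oo...
........
........
t=4: ........
........
........
...o>...
...oo...
........
........
t=5: ........
........
....^...
...o....
...oo...
........
........
t=6: ........
........
....o>..
...o....
...oo...
........
........
t=7: ........
........
....oo..
...o.v..
...oo...
........
........
t=8: ........
........
....oo..
...o<o..
...oo...
........
........
t=9: ........
........
....^o..
...ooo..
...oo...
........
........
t=10: ........
........
...<.o..
...ooo..
...oo...
........
........
t=11: ........
...^....
...o.o..
...ooo..
...oo...
........
........
t=12: ........
...o>...
...o.o..
...ooo..
...oo...
........
........
t=13: ........
...oo...
...ovo..
...ooo..
...oo...
........
........
t=14: ........
...oo...
...<oo..
...ooo..
...oo...
........
........
t=15: ........
...oo...
....oo..
...voo..
...oo...
........
........
t=16: ........
...oo...
....oo..
....>o..
...oo...
........
........
t=17: ........
...oo...
....^o..
.....o..
...oo...
........
........
t=18: ........
...oo...
...<.o..
.....o..
...oo...
........
........
t=19: ........
...^o...
...o.o..
.....o..
...oo...
........
........
t=20: ........
..<.o...
...o.o..
.....o..
...oo...
........
........
t=21: ..^.....
..o.o...
...o.o..
.....o..
...oo...
........
........
t=22: ..o>....
..o.o...
...o.o..
.....o..
...oo...
........
........
t=23: ..oo....
..ovo...
...o.o..
.....o..
...oo...
........
........
t=24: ..oo....
..<oo...
...o.o..
.....o..
...oo...
........
........
t=25: ..oo....
...oo...
..vo.o..
.....o..
...oo...
........
........
t=26: ..oo....
...oo...
.<oo.o..
.....o..
...oo...
........
........
t=27: ..oo....
.^.oo...
.ooo.o..
.....o..
...oo...
........
........
t=28: ..oo....
.o>oo...
.ooo.o..
.....o..
...oo...
........
........
t=29: ..oo....
.oooo...
.ovo.o..
.....o..
...oo...
........
........
t=30: ..oo....
.oooo...
.o.>.o..
.....o..
...oo...
........
........
t=31: ..oo....
.oo^o...
.o...o..
.....o..
...oo...
........
........
t=32: ..oo....
.o<.o...
.o...o..
.....o..
...oo...
........
........
t=33: ..oo....
.o..o...
.ov..o..
.....o..
...oo...
........
........
t=34: ..oo....
.o..o...
.<o..o..
.....o..
...oo...
........
........
t=35: ..oo....
.o..o...
..o..o..
.v...o..
...oo...
........
........
t=36: ..oo....
.o..o...
..o..o..
<o...o..
...oo...
........
........

3,0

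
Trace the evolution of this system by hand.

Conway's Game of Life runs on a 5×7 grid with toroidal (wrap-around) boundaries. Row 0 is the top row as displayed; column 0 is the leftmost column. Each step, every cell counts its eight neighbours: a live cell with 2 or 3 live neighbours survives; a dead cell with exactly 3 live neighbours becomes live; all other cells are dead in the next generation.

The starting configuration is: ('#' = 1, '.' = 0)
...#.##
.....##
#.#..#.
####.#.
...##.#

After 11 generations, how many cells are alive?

t=0: ...#.##
.....##
#.#..#.
####.#.
...##.#
t=1: #..#...
#......
#.##.#.
#....#.
.#.....
t=2: ##.....
#.###..
#...#..
#.#.#..
##....#
t=3: ...#...
#.###.#
#.#.###
...#.#.
..#...#
t=4: ##..###
#.#....
#.#....
####...
..###..
t=5: #...###
..##.#.
#.....#
#...#..
.......
t=6: ...####
.#.#...
##.####
#.....#
#...#..
t=7: #.##.##
.#.....
.#.###.
...#...
#..##..
t=8: #.##.##
.#.....
...##..
.....#.
##...#.
t=9: ..#.##.
##...##
....#..
.....##
###..#.
t=10: ..###..
##.#..#
....#..
##..###
####...
t=11: ....#.#
##...#.
..###..
....###
.......

11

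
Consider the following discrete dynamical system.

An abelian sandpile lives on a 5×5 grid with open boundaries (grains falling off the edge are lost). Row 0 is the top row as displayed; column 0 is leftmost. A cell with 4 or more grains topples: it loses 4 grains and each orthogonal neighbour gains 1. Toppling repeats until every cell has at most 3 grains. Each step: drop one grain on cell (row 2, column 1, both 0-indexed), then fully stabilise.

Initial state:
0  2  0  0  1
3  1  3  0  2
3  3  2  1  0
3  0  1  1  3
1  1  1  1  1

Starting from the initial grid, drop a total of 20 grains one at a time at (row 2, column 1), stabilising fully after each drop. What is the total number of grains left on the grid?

step 0: 0  2  0  0  1
3  1  3  0  2
3  3  2  1  0
3  0  1  1  3
1  1  1  1  1
step 1: 1  2  0  0  1
0  3  3  0  2
2  1  3  1  0
0  2  1  1  3
2  1  1  1  1
step 2: 1  2  0  0  1
0  3  3  0  2
2  2  3  1  0
0  2  1  1  3
2  1  1  1  1
step 3: 1  2  0  0  1
0  3  3  0  2
2  3  3  1  0
0  2  1  1  3
2  1  1  1  1
step 4: 1  3  1  0  1
1  1  1  1  2
3  2  1  2  0
0  3  2  1  3
2  1  1  1  1
step 5: 1  3  1  0  1
1  1  1  1  2
3  3  1  2  0
0  3  2  1  3
2  1  1  1  1
step 6: 1  3  1  0  1
2  2  1  1  2
0  2  2  2  0
2  0  3  1  3
2  2  1  1  1
step 7: 1  3  1  0  1
2  2  1  1  2
0  3  2  2  0
2  0  3  1  3
2  2  1  1  1
step 8: 1  3  1  0  1
2  3  1  1  2
1  0  3  2  0
2  1  3  1  3
2  2  1  1  1
step 9: 1  3  1  0  1
2  3  1  1  2
1  1  3  2  0
2  1  3  1  3
2  2  1  1  1
step 10: 1  3  1  0  1
2  3  1  1  2
1  2  3  2  0
2  1  3  1  3
2  2  1  1  1
step 11: 1  3  1  0  1
2  3  1  1  2
1  3  3  2  0
2  1  3  1  3
2  2  1  1  1
step 12: 2  0  2  0  1
3  1  3  1  2
2  2  1  3  0
2  3  0  2  3
2  2  2  1  1
step 13: 2  0  2  0  1
3  1  3  1  2
2  3  1  3  0
2  3  0  2  3
2  2  2  1  1
step 14: 2  0  2  0  1
3  2  3  1  2
3  1  2  3  0
3  0  1  2  3
2  3  2  1  1
step 15: 2  0  2  0  1
3  2  3  1  2
3  2  2  3  0
3  0  1  2  3
2  3  2  1  1
step 16: 2  0  2  0  1
3  2  3  1  2
3  3  2  3  0
3  0  1  2  3
2  3  2  1  1
step 17: 3  1  3  0  1
1  1  1  3  2
2  3  1  0  1
0  2  2  3  3
3  3  2  1  1
step 18: 3  1  3  0  1
1  2  1  3  2
3  0  2  0  1
0  3  2  3  3
3  3  2  1  1
step 19: 3  1  3  0  1
1  2  1  3  2
3  1  2  0  1
0  3  2  3  3
3  3  2  1  1
step 20: 3  1  3  0  1
1  2  1  3  2
3  2  2  0  1
0  3  2  3  3
3  3  2  1  1

46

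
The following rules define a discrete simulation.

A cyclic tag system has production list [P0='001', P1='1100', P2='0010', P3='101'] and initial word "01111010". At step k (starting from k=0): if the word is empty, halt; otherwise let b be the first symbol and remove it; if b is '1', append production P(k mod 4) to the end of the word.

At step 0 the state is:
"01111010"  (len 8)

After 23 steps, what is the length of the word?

k=0  "01111010"  (len 8)
k=1  "1111010"  (len 7)
k=2  "1110101100"  (len 10)
k=3  "1101011000010"  (len 13)
k=4  "101011000010101"  (len 15)
k=5  "01011000010101001"  (len 17)
k=6  "1011000010101001"  (len 16)
k=7  "0110000101010010010"  (len 19)
k=8  "110000101010010010"  (len 18)
k=9  "10000101010010010001"  (len 20)
k=10  "00001010100100100011100"  (len 23)
k=11  "0001010100100100011100"  (len 22)
k=12  "001010100100100011100"  (len 21)
k=13  "01010100100100011100"  (len 20)
k=14  "1010100100100011100"  (len 19)
k=15  "0101001001000111000010"  (len 22)
k=16  "101001001000111000010"  (len 21)
k=17  "01001001000111000010001"  (len 23)
k=18  "1001001000111000010001"  (len 22)
k=19  "0010010001110000100010010"  (len 25)
k=20  "010010001110000100010010"  (len 24)
k=21  "10010001110000100010010"  (len 23)
k=22  "00100011100001000100101100"  (len 26)
k=23  "0100011100001000100101100"  (len 25)

25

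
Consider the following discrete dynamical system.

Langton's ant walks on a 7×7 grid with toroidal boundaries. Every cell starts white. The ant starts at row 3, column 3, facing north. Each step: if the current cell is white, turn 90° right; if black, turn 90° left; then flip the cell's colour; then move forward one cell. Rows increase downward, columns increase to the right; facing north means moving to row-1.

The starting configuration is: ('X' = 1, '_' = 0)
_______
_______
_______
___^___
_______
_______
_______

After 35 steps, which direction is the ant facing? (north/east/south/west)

0) _______
_______
_______
___^___
_______
_______
_______
1) _______
_______
_______
___X>__
_______
_______
_______
2) _______
_______
_______
___XX__
____v__
_______
_______
3) _______
_______
_______
___XX__
___<X__
_______
_______
4) _______
_______
_______
___^X__
___XX__
_______
_______
5) _______
_______
_______
__<_X__
___XX__
_______
_______
6) _______
_______
__^____
__X_X__
___XX__
_______
_______
7) _______
_______
__X>___
__X_X__
___XX__
_______
_______
8) _______
_______
__XX___
__XvX__
___XX__
_______
_______
9) _______
_______
__XX___
__<XX__
___XX__
_______
_______
10) _______
_______
__XX___
___XX__
__vXX__
_______
_______
11) _______
_______
__XX___
___XX__
_<XXX__
_______
_______
12) _______
_______
__XX___
_^_XX__
_XXXX__
_______
_______
13) _______
_______
__XX___
_X>XX__
_XXXX__
_______
_______
14) _______
_______
__XX___
_XXXX__
_XvXX__
_______
_______
15) _______
_______
__XX___
_XXXX__
_X_>X__
_______
_______
16) _______
_______
__XX___
_XX^X__
_X__X__
_______
_______
17) _______
_______
__XX___
_X<_X__
_X__X__
_______
_______
18) _______
_______
__XX___
_X__X__
_Xv_X__
_______
_______
19) _______
_______
__XX___
_X__X__
_<X_X__
_______
_______
20) _______
_______
__XX___
_X__X__
__X_X__
_v_____
_______
21) _______
_______
__XX___
_X__X__
__X_X__
<X_____
_______
22) _______
_______
__XX___
_X__X__
^_X_X__
XX_____
_______
23) _______
_______
__XX___
_X__X__
X>X_X__
XX_____
_______
24) _______
_______
__XX___
_X__X__
XXX_X__
Xv_____
_______
25) _______
_______
__XX___
_X__X__
XXX_X__
X_>____
_______
26) _______
_______
__XX___
_X__X__
XXX_X__
X_X____
__v____
27) _______
_______
__XX___
_X__X__
XXX_X__
X_X____
_<X____
28) _______
_______
__XX___
_X__X__
XXX_X__
X^X____
_XX____
29) _______
_______
__XX___
_X__X__
XXX_X__
XX>____
_XX____
30) _______
_______
__XX___
_X__X__
XX^_X__
XX_____
_XX____
31) _______
_______
__XX___
_X__X__
X<__X__
XX_____
_XX____
32) _______
_______
__XX___
_X__X__
X___X__
Xv_____
_XX____
33) _______
_______
__XX___
_X__X__
X___X__
X_>____
_XX____
34) _______
_______
__XX___
_X__X__
X___X__
X_X____
_Xv____
35) _______
_______
__XX___
_X__X__
X___X__
X_X____
_X_>___

east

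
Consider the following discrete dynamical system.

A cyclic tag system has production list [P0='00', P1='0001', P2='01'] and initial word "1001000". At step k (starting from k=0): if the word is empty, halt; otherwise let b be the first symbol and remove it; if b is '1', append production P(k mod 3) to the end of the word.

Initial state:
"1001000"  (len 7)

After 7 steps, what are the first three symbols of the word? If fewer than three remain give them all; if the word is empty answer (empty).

gen 0: "1001000"  (len 7)
gen 1: "00100000"  (len 8)
gen 2: "0100000"  (len 7)
gen 3: "100000"  (len 6)
gen 4: "0000000"  (len 7)
gen 5: "000000"  (len 6)
gen 6: "00000"  (len 5)
gen 7: "0000"  (len 4)

000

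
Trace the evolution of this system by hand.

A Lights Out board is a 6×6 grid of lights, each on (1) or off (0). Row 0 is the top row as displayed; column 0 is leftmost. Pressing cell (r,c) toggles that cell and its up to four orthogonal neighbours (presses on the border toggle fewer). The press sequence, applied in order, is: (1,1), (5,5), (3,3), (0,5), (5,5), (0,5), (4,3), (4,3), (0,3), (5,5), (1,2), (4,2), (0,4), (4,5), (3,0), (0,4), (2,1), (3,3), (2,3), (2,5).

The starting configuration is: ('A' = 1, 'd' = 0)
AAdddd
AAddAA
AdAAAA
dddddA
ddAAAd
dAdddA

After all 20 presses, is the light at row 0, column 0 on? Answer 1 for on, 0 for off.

1

gen 0: AAdddd
AAddAA
AdAAAA
dddddA
ddAAAd
dAdddA
gen 1: Addddd
ddAdAA
AAAAAA
dddddA
ddAAAd
dAdddA
gen 2: Addddd
ddAdAA
AAAAAA
dddddA
ddAAAA
dAddAd
gen 3: Addddd
ddAdAA
AAAdAA
ddAAAA
ddAdAA
dAddAd
gen 4: AdddAA
ddAdAd
AAAdAA
ddAAAA
ddAdAA
dAddAd
gen 5: AdddAA
ddAdAd
AAAdAA
ddAAAA
ddAdAd
dAdddA
gen 6: Addddd
ddAdAA
AAAdAA
ddAAAA
ddAdAd
dAdddA
gen 7: Addddd
ddAdAA
AAAdAA
ddAdAA
dddAdd
dAdAdA
gen 8: Addddd
ddAdAA
AAAdAA
ddAAAA
ddAdAd
dAdddA
gen 9: AdAAAd
ddAAAA
AAAdAA
ddAAAA
ddAdAd
dAdddA
gen 10: AdAAAd
ddAAAA
AAAdAA
ddAAAA
ddAdAA
dAddAd
gen 11: AddAAd
dAddAA
AAddAA
ddAAAA
ddAdAA
dAddAd
gen 12: AddAAd
dAddAA
AAddAA
dddAAA
dAdAAA
dAAdAd
gen 13: AddddA
dAdddA
AAddAA
dddAAA
dAdAAA
dAAdAd
gen 14: AddddA
dAdddA
AAddAA
dddAAd
dAdAdd
dAAdAA
gen 15: AddddA
dAdddA
dAddAA
AAdAAd
AAdAdd
dAAdAA
gen 16: AddAAd
dAddAA
dAddAA
AAdAAd
AAdAdd
dAAdAA
gen 17: AddAAd
ddddAA
AdAdAA
AddAAd
AAdAdd
dAAdAA
gen 18: AddAAd
ddddAA
AdAAAA
AdAddd
AAdddd
dAAdAA
gen 19: AddAAd
dddAAA
AddddA
AdAAdd
AAdddd
dAAdAA
gen 20: AddAAd
dddAAd
AdddAd
AdAAdA
AAdddd
dAAdAA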